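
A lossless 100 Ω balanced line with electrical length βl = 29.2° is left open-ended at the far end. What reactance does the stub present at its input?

tan(βl) = 0.559
For an open-ended stub, Z_in = −jZ_0·cot(βl) = −jZ_0/tan(βl)

X_in ≈ -179 Ω (capacitive)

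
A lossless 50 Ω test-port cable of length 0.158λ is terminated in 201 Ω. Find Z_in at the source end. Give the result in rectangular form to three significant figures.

Z_in ≈ 17.3 − j29.8 Ω

βl = 2π × 0.158 = 56.9°
tan(βl) = tan(56.9°) = 1.53
Z_in = Z_0·(Z_L + jZ_0·tanβl)/(Z_0 + jZ_L·tanβl)
     = 50·(201 + j76.6)/(50 + j308)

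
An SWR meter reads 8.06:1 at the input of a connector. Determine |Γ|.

|Γ| ≈ 0.779

|Γ| = (S − 1)/(S + 1) = (8.06 − 1)/(8.06 + 1) = 7.06/9.06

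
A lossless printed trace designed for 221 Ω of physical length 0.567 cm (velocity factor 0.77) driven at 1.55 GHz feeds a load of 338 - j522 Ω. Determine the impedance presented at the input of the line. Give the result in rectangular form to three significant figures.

Z_in ≈ 137 − j329 Ω

λ = v/f = 0.77·c / 1.55 GHz = 0.149 m
βl = 2π·l/λ = 2π × 0.038 = 13.7°
tan(βl) = tan(13.7°) = 0.244
Z_in = Z_0·(Z_L + jZ_0·tanβl)/(Z_0 + jZ_L·tanβl)
     = 221·(338 − j468)/(348 + j82.4)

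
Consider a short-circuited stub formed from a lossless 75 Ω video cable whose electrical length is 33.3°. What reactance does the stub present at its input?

tan(βl) = 0.657
For a short-circuited stub, Z_in = jZ_0·tan(βl)

X_in ≈ 49.3 Ω (inductive)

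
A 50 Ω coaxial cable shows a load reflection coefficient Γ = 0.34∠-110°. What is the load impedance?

Z_L ≈ 32.8 − j23.7 Ω

Z_L = Z_0·(1 + Γ)/(1 − Γ) = 50·(0.884 − j0.319)/(1.12 + j0.319)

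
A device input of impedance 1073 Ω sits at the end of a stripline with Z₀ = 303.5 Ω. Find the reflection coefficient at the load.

Γ = 0.559

Γ = (Z_L − Z_0)/(Z_L + Z_0) = (1073 − 303.5)/(1073 + 303.5) = 769.5/1376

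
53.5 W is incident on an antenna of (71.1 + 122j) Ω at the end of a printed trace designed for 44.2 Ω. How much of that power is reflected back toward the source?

P_reflected ≈ 29.6 W

|Γ| = |(26.9 + j122)/(115.3 + j122)| = 0.744
|Γ|² = 0.554
P_refl = |Γ|²·P_inc = 29.6 W, P_del = (1 − |Γ|²)·P_inc = 23.9 W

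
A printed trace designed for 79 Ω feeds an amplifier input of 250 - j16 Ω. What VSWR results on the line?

Γ = (Z_L − Z_0)/(Z_L + Z_0) = (171 − j16)/(329 − j16)
|Γ| = 172/329 = 0.521
VSWR = (1 + |Γ|)/(1 − |Γ|) = 1.52/0.479

VSWR ≈ 3.18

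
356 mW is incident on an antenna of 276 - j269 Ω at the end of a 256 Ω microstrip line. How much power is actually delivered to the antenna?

P_delivered ≈ 283 mW

|Γ| = |(20 − j269)/(532 − j269)| = 0.452
|Γ|² = 0.205
P_refl = |Γ|²·P_inc = 72.9 mW, P_del = (1 − |Γ|²)·P_inc = 283 mW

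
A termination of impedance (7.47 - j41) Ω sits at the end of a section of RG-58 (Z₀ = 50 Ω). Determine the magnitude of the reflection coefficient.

|Γ| ≈ 0.837

Γ = (Z_L − Z_0)/(Z_L + Z_0) = (-42.53 − j41)/(57.47 − j41)
|Γ| = 59.1/70.6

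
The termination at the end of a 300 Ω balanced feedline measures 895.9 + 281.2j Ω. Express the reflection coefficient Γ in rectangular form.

Γ ≈ 0.525 + j0.112

Γ = (Z_L − Z_0)/(Z_L + Z_0) = (595.9 + j281.2)/(1196 + j281.2)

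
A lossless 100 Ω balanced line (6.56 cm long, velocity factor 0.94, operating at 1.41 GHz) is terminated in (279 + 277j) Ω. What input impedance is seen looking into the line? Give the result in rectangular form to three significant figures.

λ = v/f = 0.94·c / 1.41 GHz = 0.2 m
βl = 2π·l/λ = 2π × 0.328 = 118°
tan(βl) = tan(118°) = -1.87
Z_in = Z_0·(Z_L + jZ_0·tanβl)/(Z_0 + jZ_L·tanβl)
     = 100·(279 + j89.6)/(619 − j523)

Z_in ≈ 19.2 + j30.7 Ω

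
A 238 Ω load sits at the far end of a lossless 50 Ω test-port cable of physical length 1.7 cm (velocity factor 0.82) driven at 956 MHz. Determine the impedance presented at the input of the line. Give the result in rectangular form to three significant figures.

Z_in ≈ 52.6 − j88.4 Ω

λ = v/f = 0.82·c / 956 MHz = 0.257 m
βl = 2π·l/λ = 2π × 0.0661 = 23.8°
tan(βl) = tan(23.8°) = 0.441
Z_in = Z_0·(Z_L + jZ_0·tanβl)/(Z_0 + jZ_L·tanβl)
     = 50·(238 + j22)/(50 + j105)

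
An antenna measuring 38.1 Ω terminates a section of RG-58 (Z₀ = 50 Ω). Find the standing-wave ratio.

VSWR ≈ 1.31

For a purely resistive load, VSWR = R_L/Z_0 or Z_0/R_L (whichever > 1) = 50/38.1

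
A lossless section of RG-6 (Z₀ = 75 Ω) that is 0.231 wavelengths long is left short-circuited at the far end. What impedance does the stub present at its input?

βl = 2π × 0.231 = 83.2°
tan(βl) = 8.34
For a short-circuited stub, Z_in = jZ_0·tan(βl)

Z_in ≈ +j625 Ω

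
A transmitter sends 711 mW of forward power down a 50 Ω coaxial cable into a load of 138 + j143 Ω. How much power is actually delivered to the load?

|Γ| = |(88 + j143)/(188 + j143)| = 0.711
|Γ|² = 0.505
P_refl = |Γ|²·P_inc = 359 mW, P_del = (1 − |Γ|²)·P_inc = 352 mW

P_delivered ≈ 352 mW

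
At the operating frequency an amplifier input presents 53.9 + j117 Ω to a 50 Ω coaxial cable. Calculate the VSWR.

Γ = (Z_L − Z_0)/(Z_L + Z_0) = (3.9 + j117)/(103.9 + j117)
|Γ| = 117/156 = 0.748
VSWR = (1 + |Γ|)/(1 − |Γ|) = 1.75/0.252

VSWR ≈ 6.94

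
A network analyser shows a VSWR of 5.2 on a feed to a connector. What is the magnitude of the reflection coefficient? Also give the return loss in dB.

|Γ| ≈ 0.677; return loss ≈ 3.38 dB

|Γ| = (S − 1)/(S + 1) = (5.2 − 1)/(5.2 + 1) = 4.2/6.2
RL = −20·log₁₀|Γ| = −20·log₁₀(0.677)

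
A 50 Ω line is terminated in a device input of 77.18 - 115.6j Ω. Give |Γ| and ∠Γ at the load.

Γ = (Z_L − Z_0)/(Z_L + Z_0) = (27.18 − j115.6)/(127.2 − j115.6)
|Γ| = 119/172 = 0.691

Γ ≈ 0.691 ∠ -34.5°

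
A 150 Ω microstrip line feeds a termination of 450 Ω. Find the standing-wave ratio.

VSWR ≈ 3

Γ = (450 − 150)/(450 + 150) = 0.5
VSWR = (1 + 0.5)/(1 − 0.5)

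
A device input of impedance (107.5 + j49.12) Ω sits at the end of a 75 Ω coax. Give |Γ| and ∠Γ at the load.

Γ = (Z_L − Z_0)/(Z_L + Z_0) = (32.5 + j49.12)/(182.5 + j49.12)
|Γ| = 58.9/189 = 0.312

Γ ≈ 0.312 ∠ 41.4°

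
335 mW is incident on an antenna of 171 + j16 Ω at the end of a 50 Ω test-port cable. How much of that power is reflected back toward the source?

|Γ| = |(121 + j16)/(221 + j16)| = 0.551
|Γ|² = 0.303
P_refl = |Γ|²·P_inc = 102 mW, P_del = (1 − |Γ|²)·P_inc = 233 mW

P_reflected ≈ 102 mW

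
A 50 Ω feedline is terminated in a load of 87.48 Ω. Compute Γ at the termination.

Γ = 0.273

Γ = (Z_L − Z_0)/(Z_L + Z_0) = (87.48 − 50)/(87.48 + 50) = 37.48/137.5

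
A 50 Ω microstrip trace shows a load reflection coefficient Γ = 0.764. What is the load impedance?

Z_L ≈ 374 Ω

Z_L = Z_0·(1 + Γ)/(1 − Γ) = 50·(1.76)/(0.236)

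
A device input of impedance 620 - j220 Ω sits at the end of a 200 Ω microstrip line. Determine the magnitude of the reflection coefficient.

|Γ| ≈ 0.558

Γ = (Z_L − Z_0)/(Z_L + Z_0) = (420 − j220)/(820 − j220)
|Γ| = 474/849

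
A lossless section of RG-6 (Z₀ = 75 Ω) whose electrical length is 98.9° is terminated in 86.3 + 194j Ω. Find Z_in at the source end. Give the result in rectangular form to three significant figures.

tan(βl) = tan(98.9°) = -6.39
Z_in = Z_0·(Z_L + jZ_0·tanβl)/(Z_0 + jZ_L·tanβl)
     = 75·(86.3 − j285)/(1310 − j551)

Z_in ≈ 9.99 − j12.1 Ω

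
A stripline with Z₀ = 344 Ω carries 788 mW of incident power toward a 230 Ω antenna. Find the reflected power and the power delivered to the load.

Γ = (230 − 344)/(230 + 344) = -0.199
|Γ|² = 0.0394
P_refl = |Γ|²·P_inc = 31.1 mW, P_del = (1 − |Γ|²)·P_inc = 757 mW

P_reflected ≈ 31.1 mW; P_delivered ≈ 757 mW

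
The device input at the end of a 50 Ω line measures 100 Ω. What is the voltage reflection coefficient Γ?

Γ = (Z_L − Z_0)/(Z_L + Z_0) = (100 − 50)/(100 + 50) = 50/150

Γ = 0.333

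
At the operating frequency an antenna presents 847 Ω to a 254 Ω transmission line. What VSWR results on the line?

Γ = (847 − 254)/(847 + 254) = 0.539
VSWR = (1 + 0.539)/(1 − 0.539)

VSWR ≈ 3.33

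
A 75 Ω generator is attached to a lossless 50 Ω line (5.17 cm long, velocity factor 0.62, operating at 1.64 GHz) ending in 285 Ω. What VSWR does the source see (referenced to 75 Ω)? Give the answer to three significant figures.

VSWR ≈ 4.17

λ = v/f = 0.62·c / 1.64 GHz = 0.113 m
βl = 2π·l/λ = 2π × 0.456 = 164°
tan(βl) = -0.285
Z_in = Z_0·(Z_L + jZ_0·tanβl)/(Z_0 + jZ_L·tanβl) = 84.8 + j123 Ω
Γ_s = (Z_in − Z_s)/(Z_in + Z_s) = (9.78 + j123)/(160 + j123), |Γ_s| = 0.613
VSWR = (1 + |Γ_s|)/(1 − |Γ_s|)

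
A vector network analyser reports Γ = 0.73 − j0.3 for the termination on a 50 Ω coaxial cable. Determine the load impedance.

Z_L = Z_0·(1 + Γ)/(1 − Γ) = 50·(1.73 − j0.3)/(0.27 + j0.3)

Z_L ≈ 116 − j184 Ω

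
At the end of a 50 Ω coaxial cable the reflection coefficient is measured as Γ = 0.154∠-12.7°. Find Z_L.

Z_L = Z_0·(1 + Γ)/(1 − Γ) = 50·(1.15 − j0.0339)/(0.85 + j0.0339)

Z_L ≈ 67.5 − j4.68 Ω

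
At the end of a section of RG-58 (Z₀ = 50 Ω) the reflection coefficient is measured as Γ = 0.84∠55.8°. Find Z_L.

Z_L = Z_0·(1 + Γ)/(1 − Γ) = 50·(1.47 + j0.695)/(0.528 − j0.695)

Z_L ≈ 19.3 + j91.3 Ω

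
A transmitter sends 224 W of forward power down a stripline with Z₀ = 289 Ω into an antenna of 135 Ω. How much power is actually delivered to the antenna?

P_delivered ≈ 194 W

Γ = (135 − 289)/(135 + 289) = -0.363
|Γ|² = 0.132
P_refl = |Γ|²·P_inc = 29.6 W, P_del = (1 − |Γ|²)·P_inc = 194 W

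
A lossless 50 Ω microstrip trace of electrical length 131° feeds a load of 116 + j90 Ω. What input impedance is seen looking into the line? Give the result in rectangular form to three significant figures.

Z_in ≈ 16.3 + j24.7 Ω

tan(βl) = tan(131°) = -1.15
Z_in = Z_0·(Z_L + jZ_0·tanβl)/(Z_0 + jZ_L·tanβl)
     = 50·(116 + j32.5)/(154 − j133)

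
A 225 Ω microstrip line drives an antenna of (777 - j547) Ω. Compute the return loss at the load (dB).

RL ≈ 3.34 dB

Γ = (552 − j547)/(1002 − j547), |Γ| = 0.681
RL = −20·log₁₀|Γ| = −20·log₁₀(0.681)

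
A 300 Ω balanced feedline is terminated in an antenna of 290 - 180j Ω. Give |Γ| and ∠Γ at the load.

Γ ≈ 0.292 ∠ -76.2°

Γ = (Z_L − Z_0)/(Z_L + Z_0) = (-10 − j180)/(590 − j180)
|Γ| = 180/617 = 0.292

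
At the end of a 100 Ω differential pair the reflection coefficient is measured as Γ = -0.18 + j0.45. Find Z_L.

Z_L = Z_0·(1 + Γ)/(1 − Γ) = 100·(0.82 + j0.45)/(1.18 − j0.45)

Z_L ≈ 48 + j56.4 Ω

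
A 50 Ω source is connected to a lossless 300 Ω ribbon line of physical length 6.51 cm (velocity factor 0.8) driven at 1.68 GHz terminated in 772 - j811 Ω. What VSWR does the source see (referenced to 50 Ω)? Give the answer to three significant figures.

VSWR ≈ 33.5

λ = v/f = 0.8·c / 1.68 GHz = 0.143 m
βl = 2π·l/λ = 2π × 0.456 = 164°
tan(βl) = -0.286
Z_in = Z_0·(Z_L + jZ_0·tanβl)/(Z_0 + jZ_L·tanβl) = 1410 + j614 Ω
Γ_s = (Z_in − Z_s)/(Z_in + Z_s) = (1360 + j614)/(1460 + j614), |Γ_s| = 0.942
VSWR = (1 + |Γ_s|)/(1 − |Γ_s|)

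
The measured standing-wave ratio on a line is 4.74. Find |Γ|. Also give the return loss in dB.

|Γ| = (S − 1)/(S + 1) = (4.74 − 1)/(4.74 + 1) = 3.74/5.74
RL = −20·log₁₀|Γ| = −20·log₁₀(0.652)

|Γ| ≈ 0.652; return loss ≈ 3.72 dB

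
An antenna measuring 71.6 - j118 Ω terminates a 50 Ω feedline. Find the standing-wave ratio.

VSWR ≈ 5.85

Γ = (Z_L − Z_0)/(Z_L + Z_0) = (21.6 − j118)/(121.6 − j118)
|Γ| = 120/169 = 0.708
VSWR = (1 + |Γ|)/(1 − |Γ|) = 1.71/0.292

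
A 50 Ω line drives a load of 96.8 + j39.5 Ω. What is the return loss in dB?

Γ = (46.8 + j39.5)/(146.8 + j39.5), |Γ| = 0.403
RL = −20·log₁₀|Γ| = −20·log₁₀(0.403)

RL ≈ 7.9 dB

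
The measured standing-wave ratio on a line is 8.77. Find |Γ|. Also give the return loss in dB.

|Γ| = (S − 1)/(S + 1) = (8.77 − 1)/(8.77 + 1) = 7.77/9.77
RL = −20·log₁₀|Γ| = −20·log₁₀(0.795)

|Γ| ≈ 0.795; return loss ≈ 1.99 dB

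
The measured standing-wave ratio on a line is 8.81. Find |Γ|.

|Γ| = (S − 1)/(S + 1) = (8.81 − 1)/(8.81 + 1) = 7.81/9.81

|Γ| ≈ 0.796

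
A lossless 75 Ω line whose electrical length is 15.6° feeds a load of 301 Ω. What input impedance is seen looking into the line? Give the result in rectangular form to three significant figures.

tan(βl) = tan(15.6°) = 0.279
Z_in = Z_0·(Z_L + jZ_0·tanβl)/(Z_0 + jZ_L·tanβl)
     = 75·(301 + j20.9)/(75 + j84)

Z_in ≈ 144 − j140 Ω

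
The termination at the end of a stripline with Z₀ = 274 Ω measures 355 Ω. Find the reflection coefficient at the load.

Γ = 0.129

Γ = (Z_L − Z_0)/(Z_L + Z_0) = (355 − 274)/(355 + 274) = 81/629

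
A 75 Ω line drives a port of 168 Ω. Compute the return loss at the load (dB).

Γ = (168 − 75)/(168 + 75) = 0.383
RL = −20·log₁₀|Γ| = −20·log₁₀(0.383)

RL ≈ 8.34 dB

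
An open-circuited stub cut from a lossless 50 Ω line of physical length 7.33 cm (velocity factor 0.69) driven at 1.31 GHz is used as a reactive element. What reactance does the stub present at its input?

λ = v/f = 0.69·c / 1.31 GHz = 0.158 m
βl = 2π·l/λ = 2π × 0.464 = 167°
tan(βl) = -0.231
For an open-circuited stub, Z_in = −jZ_0·cot(βl) = −jZ_0/tan(βl)

X_in ≈ 217 Ω (inductive)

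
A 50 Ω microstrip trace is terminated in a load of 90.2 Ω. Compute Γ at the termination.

Γ = 0.287

Γ = (Z_L − Z_0)/(Z_L + Z_0) = (90.2 − 50)/(90.2 + 50) = 40.2/140.2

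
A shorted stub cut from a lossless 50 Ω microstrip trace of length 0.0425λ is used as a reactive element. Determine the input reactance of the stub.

X_in ≈ 13.7 Ω (inductive)

βl = 2π × 0.0425 = 15.3°
tan(βl) = 0.274
For a shorted stub, Z_in = jZ_0·tan(βl)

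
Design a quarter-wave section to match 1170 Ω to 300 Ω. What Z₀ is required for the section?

Z_qwt ≈ 592 Ω

Z_qwt = √(Z_0·R_L) = √(300 × 1170) = √351000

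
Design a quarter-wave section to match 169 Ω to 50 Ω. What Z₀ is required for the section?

Z_qwt ≈ 91.9 Ω

Z_qwt = √(Z_0·R_L) = √(50 × 169) = √8450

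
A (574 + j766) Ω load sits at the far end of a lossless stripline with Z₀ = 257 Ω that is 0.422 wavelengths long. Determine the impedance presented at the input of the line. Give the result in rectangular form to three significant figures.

βl = 2π × 0.422 = 152°
tan(βl) = tan(152°) = -0.534
Z_in = Z_0·(Z_L + jZ_0·tanβl)/(Z_0 + jZ_L·tanβl)
     = 257·(574 + j629)/(666 − j306)

Z_in ≈ 90.7 + j285 Ω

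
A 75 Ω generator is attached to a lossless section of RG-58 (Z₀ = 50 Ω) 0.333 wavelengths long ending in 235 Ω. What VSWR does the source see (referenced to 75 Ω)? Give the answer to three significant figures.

βl = 2π × 0.333 = 120°
tan(βl) = -1.74
Z_in = Z_0·(Z_L + jZ_0·tanβl)/(Z_0 + jZ_L·tanβl) = 13.9 + j27 Ω
Γ_s = (Z_in − Z_s)/(Z_in + Z_s) = (-61.1 + j27)/(88.9 + j27), |Γ_s| = 0.718
VSWR = (1 + |Γ_s|)/(1 − |Γ_s|)

VSWR ≈ 6.1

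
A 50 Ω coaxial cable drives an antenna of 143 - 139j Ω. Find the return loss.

RL ≈ 3.06 dB

Γ = (93 − j139)/(193 − j139), |Γ| = 0.703
RL = −20·log₁₀|Γ| = −20·log₁₀(0.703)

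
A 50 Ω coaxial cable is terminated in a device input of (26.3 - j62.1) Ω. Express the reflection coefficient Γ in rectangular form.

Γ ≈ 0.212 − j0.642

Γ = (Z_L − Z_0)/(Z_L + Z_0) = (-23.7 − j62.1)/(76.3 − j62.1)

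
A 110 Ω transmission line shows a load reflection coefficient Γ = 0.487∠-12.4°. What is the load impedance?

Z_L = Z_0·(1 + Γ)/(1 − Γ) = 110·(1.48 − j0.105)/(0.524 + j0.105)

Z_L ≈ 294 − j80.5 Ω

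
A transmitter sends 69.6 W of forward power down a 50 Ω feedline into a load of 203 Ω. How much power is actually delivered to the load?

P_delivered ≈ 44.1 W

Γ = (203 − 50)/(203 + 50) = 0.605
|Γ|² = 0.366
P_refl = |Γ|²·P_inc = 25.5 W, P_del = (1 − |Γ|²)·P_inc = 44.1 W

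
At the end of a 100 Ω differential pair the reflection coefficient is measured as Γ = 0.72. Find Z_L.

Z_L = Z_0·(1 + Γ)/(1 − Γ) = 100·(1.72)/(0.28)

Z_L ≈ 614 Ω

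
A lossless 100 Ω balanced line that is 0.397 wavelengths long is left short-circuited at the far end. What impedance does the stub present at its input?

βl = 2π × 0.397 = 143°
tan(βl) = -0.756
For a short-circuited stub, Z_in = jZ_0·tan(βl)

Z_in ≈ −j75.6 Ω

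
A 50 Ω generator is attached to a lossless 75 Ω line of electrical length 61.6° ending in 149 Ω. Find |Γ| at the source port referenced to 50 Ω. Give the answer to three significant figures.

|Γ| ≈ 0.287

tan(βl) = 1.85
Z_in = Z_0·(Z_L + jZ_0·tanβl)/(Z_0 + jZ_L·tanβl) = 45.4 − j28.2 Ω
Γ_s = (Z_in − Z_s)/(Z_in + Z_s) = (-4.58 − j28.2)/(95.4 − j28.2), |Γ_s| = 0.287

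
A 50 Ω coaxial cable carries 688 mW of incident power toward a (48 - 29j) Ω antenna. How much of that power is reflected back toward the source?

|Γ| = |(-2 − j29)/(98 − j29)| = 0.284
|Γ|² = 0.0809
P_refl = |Γ|²·P_inc = 55.7 mW, P_del = (1 − |Γ|²)·P_inc = 632 mW

P_reflected ≈ 55.7 mW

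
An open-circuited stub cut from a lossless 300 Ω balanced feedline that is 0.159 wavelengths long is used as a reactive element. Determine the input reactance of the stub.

X_in ≈ -193 Ω (capacitive)

βl = 2π × 0.159 = 57.2°
tan(βl) = 1.55
For an open-circuited stub, Z_in = −jZ_0·cot(βl) = −jZ_0/tan(βl)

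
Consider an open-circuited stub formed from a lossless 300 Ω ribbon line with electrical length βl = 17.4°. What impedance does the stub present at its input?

tan(βl) = 0.313
For an open-circuited stub, Z_in = −jZ_0·cot(βl) = −jZ_0/tan(βl)

Z_in ≈ −j957 Ω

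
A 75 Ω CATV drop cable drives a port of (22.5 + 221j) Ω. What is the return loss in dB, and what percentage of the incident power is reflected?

Γ = (-52.5 + j221)/(97.5 + j221), |Γ| = 0.94
RL = −20·log₁₀(0.94) = 0.534 dB
P_refl/P_inc = |Γ|² = 0.884

RL ≈ 0.534 dB; 88.4% of incident power reflected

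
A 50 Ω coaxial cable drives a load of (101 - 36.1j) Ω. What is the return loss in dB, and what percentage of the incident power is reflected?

RL ≈ 7.91 dB; 16.2% of incident power reflected

Γ = (51 − j36.1)/(151 − j36.1), |Γ| = 0.402
RL = −20·log₁₀(0.402) = 7.91 dB
P_refl/P_inc = |Γ|² = 0.162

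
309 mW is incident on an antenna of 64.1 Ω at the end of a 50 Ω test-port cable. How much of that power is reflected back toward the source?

Γ = (64.1 − 50)/(64.1 + 50) = 0.124
|Γ|² = 0.0153
P_refl = |Γ|²·P_inc = 4.72 mW, P_del = (1 − |Γ|²)·P_inc = 304 mW

P_reflected ≈ 4.72 mW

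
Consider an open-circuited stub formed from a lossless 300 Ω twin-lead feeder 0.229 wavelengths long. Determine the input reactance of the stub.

βl = 2π × 0.229 = 82.4°
tan(βl) = 7.53
For an open-circuited stub, Z_in = −jZ_0·cot(βl) = −jZ_0/tan(βl)

X_in ≈ -39.8 Ω (capacitive)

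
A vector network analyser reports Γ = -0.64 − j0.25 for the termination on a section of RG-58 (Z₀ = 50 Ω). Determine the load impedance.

Z_L ≈ 9.59 − j9.08 Ω

Z_L = Z_0·(1 + Γ)/(1 − Γ) = 50·(0.36 − j0.25)/(1.64 + j0.25)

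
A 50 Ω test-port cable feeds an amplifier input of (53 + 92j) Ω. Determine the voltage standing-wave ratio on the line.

Γ = (Z_L − Z_0)/(Z_L + Z_0) = (3 + j92)/(103 + j92)
|Γ| = 92/138 = 0.667
VSWR = (1 + |Γ|)/(1 − |Γ|) = 1.67/0.333

VSWR ≈ 5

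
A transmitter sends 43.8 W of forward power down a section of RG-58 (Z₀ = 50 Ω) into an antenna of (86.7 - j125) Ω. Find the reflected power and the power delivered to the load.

|Γ| = |(36.7 − j125)/(136.7 − j125)| = 0.703
|Γ|² = 0.495
P_refl = |Γ|²·P_inc = 21.7 W, P_del = (1 − |Γ|²)·P_inc = 22.1 W

P_reflected ≈ 21.7 W; P_delivered ≈ 22.1 W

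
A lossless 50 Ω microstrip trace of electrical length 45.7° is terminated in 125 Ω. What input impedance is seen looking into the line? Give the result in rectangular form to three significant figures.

Z_in ≈ 33.9 − j35.6 Ω

tan(βl) = tan(45.7°) = 1.02
Z_in = Z_0·(Z_L + jZ_0·tanβl)/(Z_0 + jZ_L·tanβl)
     = 50·(125 + j51.2)/(50 + j128)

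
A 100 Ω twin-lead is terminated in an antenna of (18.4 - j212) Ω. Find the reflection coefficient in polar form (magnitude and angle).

Γ = (Z_L − Z_0)/(Z_L + Z_0) = (-81.6 − j212)/(118.4 − j212)
|Γ| = 227/243 = 0.936

Γ ≈ 0.936 ∠ -50.2°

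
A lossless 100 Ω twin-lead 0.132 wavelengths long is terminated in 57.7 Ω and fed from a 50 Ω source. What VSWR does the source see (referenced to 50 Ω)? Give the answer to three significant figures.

VSWR ≈ 2.58

βl = 2π × 0.132 = 47.5°
tan(βl) = 1.09
Z_in = Z_0·(Z_L + jZ_0·tanβl)/(Z_0 + jZ_L·tanβl) = 90.6 + j52.1 Ω
Γ_s = (Z_in − Z_s)/(Z_in + Z_s) = (40.6 + j52.1)/(141 + j52.1), |Γ_s| = 0.441
VSWR = (1 + |Γ_s|)/(1 − |Γ_s|)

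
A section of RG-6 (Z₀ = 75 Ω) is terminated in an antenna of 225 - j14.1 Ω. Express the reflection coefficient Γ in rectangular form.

Γ = (Z_L − Z_0)/(Z_L + Z_0) = (150 − j14.1)/(300 − j14.1)

Γ ≈ 0.501 − j0.0234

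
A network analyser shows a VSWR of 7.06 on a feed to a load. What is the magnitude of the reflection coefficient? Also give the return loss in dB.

|Γ| ≈ 0.752; return loss ≈ 2.48 dB

|Γ| = (S − 1)/(S + 1) = (7.06 − 1)/(7.06 + 1) = 6.06/8.06
RL = −20·log₁₀|Γ| = −20·log₁₀(0.752)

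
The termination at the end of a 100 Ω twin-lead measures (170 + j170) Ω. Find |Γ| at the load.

Γ = (Z_L − Z_0)/(Z_L + Z_0) = (70 + j170)/(270 + j170)
|Γ| = 184/319

|Γ| ≈ 0.576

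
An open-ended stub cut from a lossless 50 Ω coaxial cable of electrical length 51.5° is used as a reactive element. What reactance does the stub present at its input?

tan(βl) = 1.26
For an open-ended stub, Z_in = −jZ_0·cot(βl) = −jZ_0/tan(βl)

X_in ≈ -39.8 Ω (capacitive)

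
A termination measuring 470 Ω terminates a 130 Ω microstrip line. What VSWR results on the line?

For a purely resistive load, VSWR = R_L/Z_0 or Z_0/R_L (whichever > 1) = 470/130

VSWR ≈ 3.62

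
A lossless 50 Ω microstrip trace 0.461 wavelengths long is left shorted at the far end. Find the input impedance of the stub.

Z_in ≈ −j12.5 Ω

βl = 2π × 0.461 = 166°
tan(βl) = -0.25
For a shorted stub, Z_in = jZ_0·tan(βl)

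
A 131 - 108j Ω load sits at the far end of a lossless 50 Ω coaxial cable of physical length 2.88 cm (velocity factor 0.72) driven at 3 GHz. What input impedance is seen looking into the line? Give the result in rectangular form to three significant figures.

λ = v/f = 0.72·c / 3 GHz = 0.072 m
βl = 2π·l/λ = 2π × 0.4 = 144°
tan(βl) = tan(144°) = -0.727
Z_in = Z_0·(Z_L + jZ_0·tanβl)/(Z_0 + jZ_L·tanβl)
     = 50·(131 − j144)/(-28.5 − j95.2)

Z_in ≈ 50.7 + j84 Ω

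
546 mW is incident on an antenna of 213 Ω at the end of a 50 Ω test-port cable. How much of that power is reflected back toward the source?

Γ = (213 − 50)/(213 + 50) = 0.62
|Γ|² = 0.384
P_refl = |Γ|²·P_inc = 210 mW, P_del = (1 − |Γ|²)·P_inc = 336 mW

P_reflected ≈ 210 mW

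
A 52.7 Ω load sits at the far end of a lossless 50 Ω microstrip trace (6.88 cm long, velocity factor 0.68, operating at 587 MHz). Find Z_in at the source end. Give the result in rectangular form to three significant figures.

λ = v/f = 0.68·c / 587 MHz = 0.348 m
βl = 2π·l/λ = 2π × 0.198 = 71.3°
tan(βl) = tan(71.3°) = 2.95
Z_in = Z_0·(Z_L + jZ_0·tanβl)/(Z_0 + jZ_L·tanβl)
     = 50·(52.7 + j147)/(50 + j155)

Z_in ≈ 47.9 − j1.53 Ω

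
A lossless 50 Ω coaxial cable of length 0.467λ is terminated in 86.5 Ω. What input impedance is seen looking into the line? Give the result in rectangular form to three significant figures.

βl = 2π × 0.467 = 168°
tan(βl) = tan(168°) = -0.21
Z_in = Z_0·(Z_L + jZ_0·tanβl)/(Z_0 + jZ_L·tanβl)
     = 50·(86.5 − j10.5)/(50 − j18.2)

Z_in ≈ 79.8 + j18.5 Ω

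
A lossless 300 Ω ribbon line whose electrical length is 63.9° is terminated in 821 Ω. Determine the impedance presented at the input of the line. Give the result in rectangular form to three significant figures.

tan(βl) = tan(63.9°) = 2.04
Z_in = Z_0·(Z_L + jZ_0·tanβl)/(Z_0 + jZ_L·tanβl)
     = 300·(821 + j612)/(300 + j1680)

Z_in ≈ 132 − j123 Ω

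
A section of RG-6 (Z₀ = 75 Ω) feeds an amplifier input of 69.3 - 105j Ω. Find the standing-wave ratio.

Γ = (Z_L − Z_0)/(Z_L + Z_0) = (-5.7 − j105)/(144.3 − j105)
|Γ| = 105/178 = 0.589
VSWR = (1 + |Γ|)/(1 − |Γ|) = 1.59/0.411

VSWR ≈ 3.87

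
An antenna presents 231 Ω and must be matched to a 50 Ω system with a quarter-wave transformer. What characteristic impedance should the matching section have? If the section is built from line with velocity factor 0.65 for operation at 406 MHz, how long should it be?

Z_qwt = √(Z_0·R_L) = √(50 × 231) = √11550
λ = 0.65·c/f = 0.48 m, so l = λ/4 = 0.12 m

Z_qwt ≈ 107 Ω; length ≈ 12 cm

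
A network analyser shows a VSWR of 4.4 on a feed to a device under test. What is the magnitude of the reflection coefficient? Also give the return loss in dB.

|Γ| = (S − 1)/(S + 1) = (4.4 − 1)/(4.4 + 1) = 3.4/5.4
RL = −20·log₁₀|Γ| = −20·log₁₀(0.63)

|Γ| ≈ 0.63; return loss ≈ 4.02 dB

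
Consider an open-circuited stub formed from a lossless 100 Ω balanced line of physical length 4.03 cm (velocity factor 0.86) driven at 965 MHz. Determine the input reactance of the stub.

λ = v/f = 0.86·c / 965 MHz = 0.267 m
βl = 2π·l/λ = 2π × 0.151 = 54.3°
tan(βl) = 1.39
For an open-circuited stub, Z_in = −jZ_0·cot(βl) = −jZ_0/tan(βl)

X_in ≈ -72 Ω (capacitive)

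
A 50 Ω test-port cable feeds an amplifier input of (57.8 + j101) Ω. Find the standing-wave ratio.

Γ = (Z_L − Z_0)/(Z_L + Z_0) = (7.8 + j101)/(107.8 + j101)
|Γ| = 101/148 = 0.686
VSWR = (1 + |Γ|)/(1 − |Γ|) = 1.69/0.314

VSWR ≈ 5.36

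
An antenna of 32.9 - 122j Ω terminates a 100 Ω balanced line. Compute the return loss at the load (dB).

RL ≈ 2.25 dB

Γ = (-67.1 − j122)/(132.9 − j122), |Γ| = 0.772
RL = −20·log₁₀|Γ| = −20·log₁₀(0.772)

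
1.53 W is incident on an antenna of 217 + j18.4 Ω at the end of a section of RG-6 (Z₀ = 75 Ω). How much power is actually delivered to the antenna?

|Γ| = |(142 + j18.4)/(292 + j18.4)| = 0.489
|Γ|² = 0.24
P_refl = |Γ|²·P_inc = 0.366 W, P_del = (1 − |Γ|²)·P_inc = 1.16 W

P_delivered ≈ 1.16 W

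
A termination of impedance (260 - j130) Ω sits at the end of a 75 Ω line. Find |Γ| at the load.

Γ = (Z_L − Z_0)/(Z_L + Z_0) = (185 − j130)/(335 − j130)
|Γ| = 226/359

|Γ| ≈ 0.629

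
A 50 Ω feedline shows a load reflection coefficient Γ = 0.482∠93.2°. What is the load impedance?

Z_L ≈ 29.8 + j37.4 Ω

Z_L = Z_0·(1 + Γ)/(1 − Γ) = 50·(0.973 + j0.481)/(1.03 − j0.481)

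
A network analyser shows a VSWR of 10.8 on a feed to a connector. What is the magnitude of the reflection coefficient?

|Γ| = (S − 1)/(S + 1) = (10.8 − 1)/(10.8 + 1) = 9.8/11.8

|Γ| ≈ 0.831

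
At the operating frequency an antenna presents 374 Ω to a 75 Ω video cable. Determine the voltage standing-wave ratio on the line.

Γ = (374 − 75)/(374 + 75) = 0.666
VSWR = (1 + 0.666)/(1 − 0.666)

VSWR ≈ 4.99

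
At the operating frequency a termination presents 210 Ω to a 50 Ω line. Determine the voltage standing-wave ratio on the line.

Γ = (210 − 50)/(210 + 50) = 0.615
VSWR = (1 + 0.615)/(1 − 0.615)

VSWR ≈ 4.2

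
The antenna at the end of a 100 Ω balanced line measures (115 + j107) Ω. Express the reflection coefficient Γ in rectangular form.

Γ ≈ 0.254 + j0.371

Γ = (Z_L − Z_0)/(Z_L + Z_0) = (15 + j107)/(215 + j107)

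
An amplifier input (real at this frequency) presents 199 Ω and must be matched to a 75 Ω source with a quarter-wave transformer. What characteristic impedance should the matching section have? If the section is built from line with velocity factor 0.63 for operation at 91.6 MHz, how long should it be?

Z_qwt ≈ 122 Ω; length ≈ 51.6 cm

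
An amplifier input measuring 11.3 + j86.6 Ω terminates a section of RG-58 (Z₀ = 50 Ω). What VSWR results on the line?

VSWR ≈ 17.9

Γ = (Z_L − Z_0)/(Z_L + Z_0) = (-38.7 + j86.6)/(61.3 + j86.6)
|Γ| = 94.9/106 = 0.894
VSWR = (1 + |Γ|)/(1 − |Γ|) = 1.89/0.106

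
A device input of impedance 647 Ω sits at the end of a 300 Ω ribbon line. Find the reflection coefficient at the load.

Γ = (Z_L − Z_0)/(Z_L + Z_0) = (647 − 300)/(647 + 300) = 347/947

Γ = 0.366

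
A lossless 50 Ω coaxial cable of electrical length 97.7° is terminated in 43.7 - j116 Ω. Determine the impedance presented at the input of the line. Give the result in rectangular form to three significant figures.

Z_in ≈ 8.04 + j26.8 Ω

tan(βl) = tan(97.7°) = -7.4
Z_in = Z_0·(Z_L + jZ_0·tanβl)/(Z_0 + jZ_L·tanβl)
     = 50·(43.7 − j486)/(-808 − j323)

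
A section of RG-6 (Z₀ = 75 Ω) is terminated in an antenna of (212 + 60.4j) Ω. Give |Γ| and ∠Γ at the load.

Γ = (Z_L − Z_0)/(Z_L + Z_0) = (137 + j60.4)/(287 + j60.4)
|Γ| = 150/293 = 0.511

Γ ≈ 0.511 ∠ 11.9°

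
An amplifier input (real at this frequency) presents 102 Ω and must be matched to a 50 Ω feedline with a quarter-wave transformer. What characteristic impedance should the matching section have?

Z_qwt = √(Z_0·R_L) = √(50 × 102) = √5100

Z_qwt ≈ 71.4 Ω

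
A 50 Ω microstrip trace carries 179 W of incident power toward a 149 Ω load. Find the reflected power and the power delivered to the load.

Γ = (149 − 50)/(149 + 50) = 0.497
|Γ|² = 0.247
P_refl = |Γ|²·P_inc = 44.3 W, P_del = (1 − |Γ|²)·P_inc = 135 W

P_reflected ≈ 44.3 W; P_delivered ≈ 135 W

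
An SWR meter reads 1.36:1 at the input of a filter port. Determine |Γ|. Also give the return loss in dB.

|Γ| = (S − 1)/(S + 1) = (1.36 − 1)/(1.36 + 1) = 0.36/2.36
RL = −20·log₁₀|Γ| = −20·log₁₀(0.153)

|Γ| ≈ 0.153; return loss ≈ 16.3 dB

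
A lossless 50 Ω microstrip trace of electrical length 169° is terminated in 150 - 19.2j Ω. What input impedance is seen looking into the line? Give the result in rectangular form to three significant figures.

Z_in ≈ 130 + j50.7 Ω

tan(βl) = tan(169°) = -0.194
Z_in = Z_0·(Z_L + jZ_0·tanβl)/(Z_0 + jZ_L·tanβl)
     = 50·(150 − j28.9)/(46.3 − j29.2)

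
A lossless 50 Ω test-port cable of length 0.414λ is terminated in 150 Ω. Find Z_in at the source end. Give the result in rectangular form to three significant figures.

βl = 2π × 0.414 = 149°
tan(βl) = tan(149°) = -0.6
Z_in = Z_0·(Z_L + jZ_0·tanβl)/(Z_0 + jZ_L·tanβl)
     = 50·(150 − j30)/(50 − j90)

Z_in ≈ 48.1 + j56.6 Ω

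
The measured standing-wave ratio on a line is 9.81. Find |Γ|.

|Γ| ≈ 0.815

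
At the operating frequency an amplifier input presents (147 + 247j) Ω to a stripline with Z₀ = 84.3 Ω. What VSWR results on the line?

VSWR ≈ 7.1

Γ = (Z_L − Z_0)/(Z_L + Z_0) = (62.7 + j247)/(231.3 + j247)
|Γ| = 255/338 = 0.753
VSWR = (1 + |Γ|)/(1 − |Γ|) = 1.75/0.247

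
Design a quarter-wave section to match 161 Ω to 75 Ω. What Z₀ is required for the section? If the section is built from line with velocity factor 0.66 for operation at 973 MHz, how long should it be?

Z_qwt = √(Z_0·R_L) = √(75 × 161) = √12080
λ = 0.66·c/f = 0.203 m, so l = λ/4 = 0.0509 m

Z_qwt ≈ 110 Ω; length ≈ 5.09 cm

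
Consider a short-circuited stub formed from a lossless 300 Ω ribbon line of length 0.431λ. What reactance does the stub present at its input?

X_in ≈ -139 Ω (capacitive)

βl = 2π × 0.431 = 155°
tan(βl) = -0.463
For a short-circuited stub, Z_in = jZ_0·tan(βl)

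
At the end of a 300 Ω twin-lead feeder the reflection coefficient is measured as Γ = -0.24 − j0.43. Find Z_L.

Z_L = Z_0·(1 + Γ)/(1 − Γ) = 300·(0.76 − j0.43)/(1.24 + j0.43)

Z_L ≈ 132 − j150 Ω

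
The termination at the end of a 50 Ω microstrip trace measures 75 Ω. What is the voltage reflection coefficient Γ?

Γ = 0.2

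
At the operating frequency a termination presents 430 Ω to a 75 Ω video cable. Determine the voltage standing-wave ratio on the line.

VSWR ≈ 5.73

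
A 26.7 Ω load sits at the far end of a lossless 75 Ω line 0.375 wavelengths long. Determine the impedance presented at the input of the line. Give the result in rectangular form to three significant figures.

βl = 2π × 0.375 = 135°
tan(βl) = tan(135°) = -1
Z_in = Z_0·(Z_L + jZ_0·tanβl)/(Z_0 + jZ_L·tanβl)
     = 75·(26.7 − j75)/(75 − j26.7)

Z_in ≈ 47.4 − j58.1 Ω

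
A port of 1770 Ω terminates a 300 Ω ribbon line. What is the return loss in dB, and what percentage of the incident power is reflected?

RL ≈ 2.97 dB; 50.4% of incident power reflected

Γ = (1770 − 300)/(1770 + 300) = 0.71
RL = −20·log₁₀(0.71) = 2.97 dB
P_refl/P_inc = |Γ|² = 0.504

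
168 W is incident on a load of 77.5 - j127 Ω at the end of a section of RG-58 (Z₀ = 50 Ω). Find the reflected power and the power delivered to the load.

|Γ| = |(27.5 − j127)/(127.5 − j127)| = 0.722
|Γ|² = 0.521
P_refl = |Γ|²·P_inc = 87.6 W, P_del = (1 − |Γ|²)·P_inc = 80.4 W

P_reflected ≈ 87.6 W; P_delivered ≈ 80.4 W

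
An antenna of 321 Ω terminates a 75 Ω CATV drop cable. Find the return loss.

Γ = (321 − 75)/(321 + 75) = 0.621
RL = −20·log₁₀|Γ| = −20·log₁₀(0.621)

RL ≈ 4.14 dB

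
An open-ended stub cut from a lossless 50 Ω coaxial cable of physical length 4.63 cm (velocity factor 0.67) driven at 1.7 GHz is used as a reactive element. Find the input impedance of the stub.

λ = v/f = 0.67·c / 1.7 GHz = 0.118 m
βl = 2π·l/λ = 2π × 0.392 = 141°
tan(βl) = -0.811
For an open-ended stub, Z_in = −jZ_0·cot(βl) = −jZ_0/tan(βl)

Z_in ≈ +j61.7 Ω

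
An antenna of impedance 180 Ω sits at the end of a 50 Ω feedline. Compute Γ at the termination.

Γ = (Z_L − Z_0)/(Z_L + Z_0) = (180 − 50)/(180 + 50) = 130/230

Γ = 0.565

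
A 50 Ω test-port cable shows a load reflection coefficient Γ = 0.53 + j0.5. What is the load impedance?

Z_L ≈ 49.8 + j106 Ω

Z_L = Z_0·(1 + Γ)/(1 − Γ) = 50·(1.53 + j0.5)/(0.47 − j0.5)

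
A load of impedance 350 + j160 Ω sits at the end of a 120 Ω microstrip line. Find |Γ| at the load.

Γ = (Z_L − Z_0)/(Z_L + Z_0) = (230 + j160)/(470 + j160)
|Γ| = 280/496

|Γ| ≈ 0.564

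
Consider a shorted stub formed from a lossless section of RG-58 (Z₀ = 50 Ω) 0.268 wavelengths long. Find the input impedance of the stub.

Z_in ≈ −j440 Ω

βl = 2π × 0.268 = 96.5°
tan(βl) = -8.8
For a shorted stub, Z_in = jZ_0·tan(βl)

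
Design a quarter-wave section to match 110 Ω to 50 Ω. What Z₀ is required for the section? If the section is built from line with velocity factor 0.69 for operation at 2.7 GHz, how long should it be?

Z_qwt = √(Z_0·R_L) = √(50 × 110) = √5500
λ = 0.69·c/f = 0.0767 m, so l = λ/4 = 0.0192 m

Z_qwt ≈ 74.2 Ω; length ≈ 1.92 cm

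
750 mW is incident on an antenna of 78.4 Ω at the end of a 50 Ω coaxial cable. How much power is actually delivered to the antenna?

Γ = (78.4 − 50)/(78.4 + 50) = 0.221
|Γ|² = 0.0489
P_refl = |Γ|²·P_inc = 36.7 mW, P_del = (1 − |Γ|²)·P_inc = 713 mW

P_delivered ≈ 713 mW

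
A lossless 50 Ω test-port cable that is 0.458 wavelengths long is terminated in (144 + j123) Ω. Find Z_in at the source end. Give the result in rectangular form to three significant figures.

Z_in ≈ 45.8 + j87.2 Ω

βl = 2π × 0.458 = 165°
tan(βl) = tan(165°) = -0.27
Z_in = Z_0·(Z_L + jZ_0·tanβl)/(Z_0 + jZ_L·tanβl)
     = 50·(144 + j109)/(83.2 − j38.9)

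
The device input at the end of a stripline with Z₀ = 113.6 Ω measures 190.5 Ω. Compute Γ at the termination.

Γ = (Z_L − Z_0)/(Z_L + Z_0) = (190.5 − 113.6)/(190.5 + 113.6) = 76.9/304.1

Γ = 0.253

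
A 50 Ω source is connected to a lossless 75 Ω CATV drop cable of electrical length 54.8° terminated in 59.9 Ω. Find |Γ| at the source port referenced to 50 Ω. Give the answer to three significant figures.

|Γ| ≈ 0.258

tan(βl) = 1.42
Z_in = Z_0·(Z_L + jZ_0·tanβl)/(Z_0 + jZ_L·tanβl) = 79 + j16.9 Ω
Γ_s = (Z_in − Z_s)/(Z_in + Z_s) = (29 + j16.9)/(129 + j16.9), |Γ_s| = 0.258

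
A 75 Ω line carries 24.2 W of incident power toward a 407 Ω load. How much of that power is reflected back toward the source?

Γ = (407 − 75)/(407 + 75) = 0.689
|Γ|² = 0.474
P_refl = |Γ|²·P_inc = 11.5 W, P_del = (1 − |Γ|²)·P_inc = 12.7 W

P_reflected ≈ 11.5 W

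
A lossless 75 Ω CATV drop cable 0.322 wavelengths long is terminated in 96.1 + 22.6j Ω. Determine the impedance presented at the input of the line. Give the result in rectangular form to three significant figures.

Z_in ≈ 52.5 + j4.17 Ω

βl = 2π × 0.322 = 116°
tan(βl) = tan(116°) = -2.06
Z_in = Z_0·(Z_L + jZ_0·tanβl)/(Z_0 + jZ_L·tanβl)
     = 75·(96.1 − j132)/(122 − j198)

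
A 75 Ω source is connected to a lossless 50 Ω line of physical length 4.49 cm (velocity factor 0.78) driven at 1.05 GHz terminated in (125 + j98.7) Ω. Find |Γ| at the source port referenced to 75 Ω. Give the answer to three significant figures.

λ = v/f = 0.78·c / 1.05 GHz = 0.223 m
βl = 2π·l/λ = 2π × 0.201 = 72.5°
tan(βl) = 3.18
Z_in = Z_0·(Z_L + jZ_0·tanβl)/(Z_0 + jZ_L·tanβl) = 15.3 − j25.9 Ω
Γ_s = (Z_in − Z_s)/(Z_in + Z_s) = (-59.7 − j25.9)/(90.3 − j25.9), |Γ_s| = 0.693

|Γ| ≈ 0.693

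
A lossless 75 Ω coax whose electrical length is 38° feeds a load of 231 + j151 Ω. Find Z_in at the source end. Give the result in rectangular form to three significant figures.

tan(βl) = tan(38°) = 0.781
Z_in = Z_0·(Z_L + jZ_0·tanβl)/(Z_0 + jZ_L·tanβl)
     = 75·(231 + j210)/(-43 + j180)

Z_in ≈ 60.8 − j110 Ω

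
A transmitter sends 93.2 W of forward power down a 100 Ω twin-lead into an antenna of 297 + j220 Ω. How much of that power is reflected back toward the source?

|Γ| = |(197 + j220)/(397 + j220)| = 0.651
|Γ|² = 0.423
P_refl = |Γ|²·P_inc = 39.5 W, P_del = (1 − |Γ|²)·P_inc = 53.7 W

P_reflected ≈ 39.5 W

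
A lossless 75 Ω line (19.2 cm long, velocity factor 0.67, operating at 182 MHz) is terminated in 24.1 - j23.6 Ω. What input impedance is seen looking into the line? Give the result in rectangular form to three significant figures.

λ = v/f = 0.67·c / 182 MHz = 1.1 m
βl = 2π·l/λ = 2π × 0.174 = 62.6°
tan(βl) = tan(62.6°) = 1.93
Z_in = Z_0·(Z_L + jZ_0·tanβl)/(Z_0 + jZ_L·tanβl)
     = 75·(24.1 + j121)/(121 + j46.5)

Z_in ≈ 38.3 + j60.5 Ω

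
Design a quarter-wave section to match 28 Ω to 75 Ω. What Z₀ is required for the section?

Z_qwt = √(Z_0·R_L) = √(75 × 28) = √2100

Z_qwt ≈ 45.8 Ω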